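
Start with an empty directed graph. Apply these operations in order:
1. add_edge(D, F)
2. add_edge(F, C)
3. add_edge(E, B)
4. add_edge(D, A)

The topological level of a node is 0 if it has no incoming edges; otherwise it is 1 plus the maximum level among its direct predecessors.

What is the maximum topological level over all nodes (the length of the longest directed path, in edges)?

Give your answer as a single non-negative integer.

Op 1: add_edge(D, F). Edges now: 1
Op 2: add_edge(F, C). Edges now: 2
Op 3: add_edge(E, B). Edges now: 3
Op 4: add_edge(D, A). Edges now: 4
Compute levels (Kahn BFS):
  sources (in-degree 0): D, E
  process D: level=0
    D->A: in-degree(A)=0, level(A)=1, enqueue
    D->F: in-degree(F)=0, level(F)=1, enqueue
  process E: level=0
    E->B: in-degree(B)=0, level(B)=1, enqueue
  process A: level=1
  process F: level=1
    F->C: in-degree(C)=0, level(C)=2, enqueue
  process B: level=1
  process C: level=2
All levels: A:1, B:1, C:2, D:0, E:0, F:1
max level = 2

Answer: 2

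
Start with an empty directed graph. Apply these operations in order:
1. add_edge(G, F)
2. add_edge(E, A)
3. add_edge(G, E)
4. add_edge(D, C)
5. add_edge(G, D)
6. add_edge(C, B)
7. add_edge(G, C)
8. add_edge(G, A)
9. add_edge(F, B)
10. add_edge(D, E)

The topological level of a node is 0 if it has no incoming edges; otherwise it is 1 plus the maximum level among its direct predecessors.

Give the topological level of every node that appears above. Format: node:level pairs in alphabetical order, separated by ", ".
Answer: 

Op 1: add_edge(G, F). Edges now: 1
Op 2: add_edge(E, A). Edges now: 2
Op 3: add_edge(G, E). Edges now: 3
Op 4: add_edge(D, C). Edges now: 4
Op 5: add_edge(G, D). Edges now: 5
Op 6: add_edge(C, B). Edges now: 6
Op 7: add_edge(G, C). Edges now: 7
Op 8: add_edge(G, A). Edges now: 8
Op 9: add_edge(F, B). Edges now: 9
Op 10: add_edge(D, E). Edges now: 10
Compute levels (Kahn BFS):
  sources (in-degree 0): G
  process G: level=0
    G->A: in-degree(A)=1, level(A)>=1
    G->C: in-degree(C)=1, level(C)>=1
    G->D: in-degree(D)=0, level(D)=1, enqueue
    G->E: in-degree(E)=1, level(E)>=1
    G->F: in-degree(F)=0, level(F)=1, enqueue
  process D: level=1
    D->C: in-degree(C)=0, level(C)=2, enqueue
    D->E: in-degree(E)=0, level(E)=2, enqueue
  process F: level=1
    F->B: in-degree(B)=1, level(B)>=2
  process C: level=2
    C->B: in-degree(B)=0, level(B)=3, enqueue
  process E: level=2
    E->A: in-degree(A)=0, level(A)=3, enqueue
  process B: level=3
  process A: level=3
All levels: A:3, B:3, C:2, D:1, E:2, F:1, G:0

Answer: A:3, B:3, C:2, D:1, E:2, F:1, G:0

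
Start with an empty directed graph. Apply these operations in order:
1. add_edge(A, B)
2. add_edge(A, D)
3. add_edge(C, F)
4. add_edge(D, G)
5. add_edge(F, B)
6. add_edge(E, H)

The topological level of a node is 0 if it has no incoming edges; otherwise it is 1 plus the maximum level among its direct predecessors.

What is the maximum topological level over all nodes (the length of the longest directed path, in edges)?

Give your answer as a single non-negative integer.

Answer: 2

Derivation:
Op 1: add_edge(A, B). Edges now: 1
Op 2: add_edge(A, D). Edges now: 2
Op 3: add_edge(C, F). Edges now: 3
Op 4: add_edge(D, G). Edges now: 4
Op 5: add_edge(F, B). Edges now: 5
Op 6: add_edge(E, H). Edges now: 6
Compute levels (Kahn BFS):
  sources (in-degree 0): A, C, E
  process A: level=0
    A->B: in-degree(B)=1, level(B)>=1
    A->D: in-degree(D)=0, level(D)=1, enqueue
  process C: level=0
    C->F: in-degree(F)=0, level(F)=1, enqueue
  process E: level=0
    E->H: in-degree(H)=0, level(H)=1, enqueue
  process D: level=1
    D->G: in-degree(G)=0, level(G)=2, enqueue
  process F: level=1
    F->B: in-degree(B)=0, level(B)=2, enqueue
  process H: level=1
  process G: level=2
  process B: level=2
All levels: A:0, B:2, C:0, D:1, E:0, F:1, G:2, H:1
max level = 2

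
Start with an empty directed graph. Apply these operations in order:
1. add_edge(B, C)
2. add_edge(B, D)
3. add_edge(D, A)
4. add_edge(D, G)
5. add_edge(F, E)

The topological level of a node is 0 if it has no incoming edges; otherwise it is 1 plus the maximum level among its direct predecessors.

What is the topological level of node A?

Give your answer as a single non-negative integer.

Answer: 2

Derivation:
Op 1: add_edge(B, C). Edges now: 1
Op 2: add_edge(B, D). Edges now: 2
Op 3: add_edge(D, A). Edges now: 3
Op 4: add_edge(D, G). Edges now: 4
Op 5: add_edge(F, E). Edges now: 5
Compute levels (Kahn BFS):
  sources (in-degree 0): B, F
  process B: level=0
    B->C: in-degree(C)=0, level(C)=1, enqueue
    B->D: in-degree(D)=0, level(D)=1, enqueue
  process F: level=0
    F->E: in-degree(E)=0, level(E)=1, enqueue
  process C: level=1
  process D: level=1
    D->A: in-degree(A)=0, level(A)=2, enqueue
    D->G: in-degree(G)=0, level(G)=2, enqueue
  process E: level=1
  process A: level=2
  process G: level=2
All levels: A:2, B:0, C:1, D:1, E:1, F:0, G:2
level(A) = 2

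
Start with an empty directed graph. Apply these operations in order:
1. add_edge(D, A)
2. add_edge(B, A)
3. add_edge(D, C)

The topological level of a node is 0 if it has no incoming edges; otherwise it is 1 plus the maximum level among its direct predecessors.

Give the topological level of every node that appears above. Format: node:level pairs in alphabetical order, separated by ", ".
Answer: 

Answer: A:1, B:0, C:1, D:0

Derivation:
Op 1: add_edge(D, A). Edges now: 1
Op 2: add_edge(B, A). Edges now: 2
Op 3: add_edge(D, C). Edges now: 3
Compute levels (Kahn BFS):
  sources (in-degree 0): B, D
  process B: level=0
    B->A: in-degree(A)=1, level(A)>=1
  process D: level=0
    D->A: in-degree(A)=0, level(A)=1, enqueue
    D->C: in-degree(C)=0, level(C)=1, enqueue
  process A: level=1
  process C: level=1
All levels: A:1, B:0, C:1, D:0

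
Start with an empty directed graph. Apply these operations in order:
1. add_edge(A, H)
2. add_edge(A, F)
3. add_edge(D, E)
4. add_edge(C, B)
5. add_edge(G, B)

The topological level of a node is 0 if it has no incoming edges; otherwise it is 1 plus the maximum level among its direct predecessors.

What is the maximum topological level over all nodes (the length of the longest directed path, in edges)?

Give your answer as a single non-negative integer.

Op 1: add_edge(A, H). Edges now: 1
Op 2: add_edge(A, F). Edges now: 2
Op 3: add_edge(D, E). Edges now: 3
Op 4: add_edge(C, B). Edges now: 4
Op 5: add_edge(G, B). Edges now: 5
Compute levels (Kahn BFS):
  sources (in-degree 0): A, C, D, G
  process A: level=0
    A->F: in-degree(F)=0, level(F)=1, enqueue
    A->H: in-degree(H)=0, level(H)=1, enqueue
  process C: level=0
    C->B: in-degree(B)=1, level(B)>=1
  process D: level=0
    D->E: in-degree(E)=0, level(E)=1, enqueue
  process G: level=0
    G->B: in-degree(B)=0, level(B)=1, enqueue
  process F: level=1
  process H: level=1
  process E: level=1
  process B: level=1
All levels: A:0, B:1, C:0, D:0, E:1, F:1, G:0, H:1
max level = 1

Answer: 1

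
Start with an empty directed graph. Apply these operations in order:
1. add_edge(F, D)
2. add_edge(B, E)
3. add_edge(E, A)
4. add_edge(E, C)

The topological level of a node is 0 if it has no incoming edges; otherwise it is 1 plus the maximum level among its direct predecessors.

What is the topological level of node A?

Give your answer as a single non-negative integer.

Answer: 2

Derivation:
Op 1: add_edge(F, D). Edges now: 1
Op 2: add_edge(B, E). Edges now: 2
Op 3: add_edge(E, A). Edges now: 3
Op 4: add_edge(E, C). Edges now: 4
Compute levels (Kahn BFS):
  sources (in-degree 0): B, F
  process B: level=0
    B->E: in-degree(E)=0, level(E)=1, enqueue
  process F: level=0
    F->D: in-degree(D)=0, level(D)=1, enqueue
  process E: level=1
    E->A: in-degree(A)=0, level(A)=2, enqueue
    E->C: in-degree(C)=0, level(C)=2, enqueue
  process D: level=1
  process A: level=2
  process C: level=2
All levels: A:2, B:0, C:2, D:1, E:1, F:0
level(A) = 2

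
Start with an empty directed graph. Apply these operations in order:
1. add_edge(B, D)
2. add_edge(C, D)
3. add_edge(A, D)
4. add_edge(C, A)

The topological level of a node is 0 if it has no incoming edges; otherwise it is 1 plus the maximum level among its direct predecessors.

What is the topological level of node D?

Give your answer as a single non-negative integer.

Op 1: add_edge(B, D). Edges now: 1
Op 2: add_edge(C, D). Edges now: 2
Op 3: add_edge(A, D). Edges now: 3
Op 4: add_edge(C, A). Edges now: 4
Compute levels (Kahn BFS):
  sources (in-degree 0): B, C
  process B: level=0
    B->D: in-degree(D)=2, level(D)>=1
  process C: level=0
    C->A: in-degree(A)=0, level(A)=1, enqueue
    C->D: in-degree(D)=1, level(D)>=1
  process A: level=1
    A->D: in-degree(D)=0, level(D)=2, enqueue
  process D: level=2
All levels: A:1, B:0, C:0, D:2
level(D) = 2

Answer: 2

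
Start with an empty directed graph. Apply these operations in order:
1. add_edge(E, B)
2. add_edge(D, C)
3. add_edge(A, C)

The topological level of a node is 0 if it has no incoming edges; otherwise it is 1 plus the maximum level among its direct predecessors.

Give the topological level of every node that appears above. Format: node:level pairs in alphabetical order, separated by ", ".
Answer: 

Answer: A:0, B:1, C:1, D:0, E:0

Derivation:
Op 1: add_edge(E, B). Edges now: 1
Op 2: add_edge(D, C). Edges now: 2
Op 3: add_edge(A, C). Edges now: 3
Compute levels (Kahn BFS):
  sources (in-degree 0): A, D, E
  process A: level=0
    A->C: in-degree(C)=1, level(C)>=1
  process D: level=0
    D->C: in-degree(C)=0, level(C)=1, enqueue
  process E: level=0
    E->B: in-degree(B)=0, level(B)=1, enqueue
  process C: level=1
  process B: level=1
All levels: A:0, B:1, C:1, D:0, E:0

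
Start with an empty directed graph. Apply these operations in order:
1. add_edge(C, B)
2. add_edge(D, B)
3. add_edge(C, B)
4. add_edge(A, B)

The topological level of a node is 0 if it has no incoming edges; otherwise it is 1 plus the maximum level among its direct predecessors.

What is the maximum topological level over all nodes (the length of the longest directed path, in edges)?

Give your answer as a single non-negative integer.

Answer: 1

Derivation:
Op 1: add_edge(C, B). Edges now: 1
Op 2: add_edge(D, B). Edges now: 2
Op 3: add_edge(C, B) (duplicate, no change). Edges now: 2
Op 4: add_edge(A, B). Edges now: 3
Compute levels (Kahn BFS):
  sources (in-degree 0): A, C, D
  process A: level=0
    A->B: in-degree(B)=2, level(B)>=1
  process C: level=0
    C->B: in-degree(B)=1, level(B)>=1
  process D: level=0
    D->B: in-degree(B)=0, level(B)=1, enqueue
  process B: level=1
All levels: A:0, B:1, C:0, D:0
max level = 1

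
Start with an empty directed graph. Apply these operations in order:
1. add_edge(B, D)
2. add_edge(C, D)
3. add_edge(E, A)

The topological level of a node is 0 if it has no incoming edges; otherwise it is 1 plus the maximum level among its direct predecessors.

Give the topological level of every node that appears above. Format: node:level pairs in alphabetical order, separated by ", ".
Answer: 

Answer: A:1, B:0, C:0, D:1, E:0

Derivation:
Op 1: add_edge(B, D). Edges now: 1
Op 2: add_edge(C, D). Edges now: 2
Op 3: add_edge(E, A). Edges now: 3
Compute levels (Kahn BFS):
  sources (in-degree 0): B, C, E
  process B: level=0
    B->D: in-degree(D)=1, level(D)>=1
  process C: level=0
    C->D: in-degree(D)=0, level(D)=1, enqueue
  process E: level=0
    E->A: in-degree(A)=0, level(A)=1, enqueue
  process D: level=1
  process A: level=1
All levels: A:1, B:0, C:0, D:1, E:0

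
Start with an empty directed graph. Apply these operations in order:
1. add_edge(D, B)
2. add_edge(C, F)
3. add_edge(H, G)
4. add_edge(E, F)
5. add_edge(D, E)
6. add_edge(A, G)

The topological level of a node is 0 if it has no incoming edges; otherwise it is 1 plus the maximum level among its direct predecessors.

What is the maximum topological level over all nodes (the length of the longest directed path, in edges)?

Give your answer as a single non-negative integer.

Op 1: add_edge(D, B). Edges now: 1
Op 2: add_edge(C, F). Edges now: 2
Op 3: add_edge(H, G). Edges now: 3
Op 4: add_edge(E, F). Edges now: 4
Op 5: add_edge(D, E). Edges now: 5
Op 6: add_edge(A, G). Edges now: 6
Compute levels (Kahn BFS):
  sources (in-degree 0): A, C, D, H
  process A: level=0
    A->G: in-degree(G)=1, level(G)>=1
  process C: level=0
    C->F: in-degree(F)=1, level(F)>=1
  process D: level=0
    D->B: in-degree(B)=0, level(B)=1, enqueue
    D->E: in-degree(E)=0, level(E)=1, enqueue
  process H: level=0
    H->G: in-degree(G)=0, level(G)=1, enqueue
  process B: level=1
  process E: level=1
    E->F: in-degree(F)=0, level(F)=2, enqueue
  process G: level=1
  process F: level=2
All levels: A:0, B:1, C:0, D:0, E:1, F:2, G:1, H:0
max level = 2

Answer: 2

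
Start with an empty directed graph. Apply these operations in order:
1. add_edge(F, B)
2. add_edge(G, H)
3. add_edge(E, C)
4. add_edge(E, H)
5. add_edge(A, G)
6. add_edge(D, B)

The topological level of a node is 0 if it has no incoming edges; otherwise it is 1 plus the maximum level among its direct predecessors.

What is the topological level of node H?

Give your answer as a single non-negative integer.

Op 1: add_edge(F, B). Edges now: 1
Op 2: add_edge(G, H). Edges now: 2
Op 3: add_edge(E, C). Edges now: 3
Op 4: add_edge(E, H). Edges now: 4
Op 5: add_edge(A, G). Edges now: 5
Op 6: add_edge(D, B). Edges now: 6
Compute levels (Kahn BFS):
  sources (in-degree 0): A, D, E, F
  process A: level=0
    A->G: in-degree(G)=0, level(G)=1, enqueue
  process D: level=0
    D->B: in-degree(B)=1, level(B)>=1
  process E: level=0
    E->C: in-degree(C)=0, level(C)=1, enqueue
    E->H: in-degree(H)=1, level(H)>=1
  process F: level=0
    F->B: in-degree(B)=0, level(B)=1, enqueue
  process G: level=1
    G->H: in-degree(H)=0, level(H)=2, enqueue
  process C: level=1
  process B: level=1
  process H: level=2
All levels: A:0, B:1, C:1, D:0, E:0, F:0, G:1, H:2
level(H) = 2

Answer: 2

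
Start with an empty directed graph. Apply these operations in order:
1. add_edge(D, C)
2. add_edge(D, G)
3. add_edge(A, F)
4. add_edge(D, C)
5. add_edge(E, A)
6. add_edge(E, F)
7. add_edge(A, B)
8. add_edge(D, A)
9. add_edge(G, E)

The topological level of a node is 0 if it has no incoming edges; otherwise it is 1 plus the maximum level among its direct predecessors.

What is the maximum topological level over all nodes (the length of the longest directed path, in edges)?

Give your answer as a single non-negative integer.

Op 1: add_edge(D, C). Edges now: 1
Op 2: add_edge(D, G). Edges now: 2
Op 3: add_edge(A, F). Edges now: 3
Op 4: add_edge(D, C) (duplicate, no change). Edges now: 3
Op 5: add_edge(E, A). Edges now: 4
Op 6: add_edge(E, F). Edges now: 5
Op 7: add_edge(A, B). Edges now: 6
Op 8: add_edge(D, A). Edges now: 7
Op 9: add_edge(G, E). Edges now: 8
Compute levels (Kahn BFS):
  sources (in-degree 0): D
  process D: level=0
    D->A: in-degree(A)=1, level(A)>=1
    D->C: in-degree(C)=0, level(C)=1, enqueue
    D->G: in-degree(G)=0, level(G)=1, enqueue
  process C: level=1
  process G: level=1
    G->E: in-degree(E)=0, level(E)=2, enqueue
  process E: level=2
    E->A: in-degree(A)=0, level(A)=3, enqueue
    E->F: in-degree(F)=1, level(F)>=3
  process A: level=3
    A->B: in-degree(B)=0, level(B)=4, enqueue
    A->F: in-degree(F)=0, level(F)=4, enqueue
  process B: level=4
  process F: level=4
All levels: A:3, B:4, C:1, D:0, E:2, F:4, G:1
max level = 4

Answer: 4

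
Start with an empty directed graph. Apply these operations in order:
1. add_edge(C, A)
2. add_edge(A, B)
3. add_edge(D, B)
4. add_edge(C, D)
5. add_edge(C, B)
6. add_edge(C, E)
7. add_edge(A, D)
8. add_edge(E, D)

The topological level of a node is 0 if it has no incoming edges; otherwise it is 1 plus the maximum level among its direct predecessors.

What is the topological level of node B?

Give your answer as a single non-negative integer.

Op 1: add_edge(C, A). Edges now: 1
Op 2: add_edge(A, B). Edges now: 2
Op 3: add_edge(D, B). Edges now: 3
Op 4: add_edge(C, D). Edges now: 4
Op 5: add_edge(C, B). Edges now: 5
Op 6: add_edge(C, E). Edges now: 6
Op 7: add_edge(A, D). Edges now: 7
Op 8: add_edge(E, D). Edges now: 8
Compute levels (Kahn BFS):
  sources (in-degree 0): C
  process C: level=0
    C->A: in-degree(A)=0, level(A)=1, enqueue
    C->B: in-degree(B)=2, level(B)>=1
    C->D: in-degree(D)=2, level(D)>=1
    C->E: in-degree(E)=0, level(E)=1, enqueue
  process A: level=1
    A->B: in-degree(B)=1, level(B)>=2
    A->D: in-degree(D)=1, level(D)>=2
  process E: level=1
    E->D: in-degree(D)=0, level(D)=2, enqueue
  process D: level=2
    D->B: in-degree(B)=0, level(B)=3, enqueue
  process B: level=3
All levels: A:1, B:3, C:0, D:2, E:1
level(B) = 3

Answer: 3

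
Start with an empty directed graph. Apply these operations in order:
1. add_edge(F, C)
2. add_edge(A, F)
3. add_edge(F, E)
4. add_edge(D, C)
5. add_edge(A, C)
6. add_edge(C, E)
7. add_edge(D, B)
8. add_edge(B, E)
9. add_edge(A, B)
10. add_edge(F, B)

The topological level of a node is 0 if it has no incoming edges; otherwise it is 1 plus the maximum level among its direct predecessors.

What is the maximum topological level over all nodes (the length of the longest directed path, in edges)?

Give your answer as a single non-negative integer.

Answer: 3

Derivation:
Op 1: add_edge(F, C). Edges now: 1
Op 2: add_edge(A, F). Edges now: 2
Op 3: add_edge(F, E). Edges now: 3
Op 4: add_edge(D, C). Edges now: 4
Op 5: add_edge(A, C). Edges now: 5
Op 6: add_edge(C, E). Edges now: 6
Op 7: add_edge(D, B). Edges now: 7
Op 8: add_edge(B, E). Edges now: 8
Op 9: add_edge(A, B). Edges now: 9
Op 10: add_edge(F, B). Edges now: 10
Compute levels (Kahn BFS):
  sources (in-degree 0): A, D
  process A: level=0
    A->B: in-degree(B)=2, level(B)>=1
    A->C: in-degree(C)=2, level(C)>=1
    A->F: in-degree(F)=0, level(F)=1, enqueue
  process D: level=0
    D->B: in-degree(B)=1, level(B)>=1
    D->C: in-degree(C)=1, level(C)>=1
  process F: level=1
    F->B: in-degree(B)=0, level(B)=2, enqueue
    F->C: in-degree(C)=0, level(C)=2, enqueue
    F->E: in-degree(E)=2, level(E)>=2
  process B: level=2
    B->E: in-degree(E)=1, level(E)>=3
  process C: level=2
    C->E: in-degree(E)=0, level(E)=3, enqueue
  process E: level=3
All levels: A:0, B:2, C:2, D:0, E:3, F:1
max level = 3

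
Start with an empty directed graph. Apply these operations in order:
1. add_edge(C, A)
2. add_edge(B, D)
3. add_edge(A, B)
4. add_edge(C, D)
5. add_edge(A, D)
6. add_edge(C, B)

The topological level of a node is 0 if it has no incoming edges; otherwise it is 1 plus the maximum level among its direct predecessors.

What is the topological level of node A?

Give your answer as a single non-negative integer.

Answer: 1

Derivation:
Op 1: add_edge(C, A). Edges now: 1
Op 2: add_edge(B, D). Edges now: 2
Op 3: add_edge(A, B). Edges now: 3
Op 4: add_edge(C, D). Edges now: 4
Op 5: add_edge(A, D). Edges now: 5
Op 6: add_edge(C, B). Edges now: 6
Compute levels (Kahn BFS):
  sources (in-degree 0): C
  process C: level=0
    C->A: in-degree(A)=0, level(A)=1, enqueue
    C->B: in-degree(B)=1, level(B)>=1
    C->D: in-degree(D)=2, level(D)>=1
  process A: level=1
    A->B: in-degree(B)=0, level(B)=2, enqueue
    A->D: in-degree(D)=1, level(D)>=2
  process B: level=2
    B->D: in-degree(D)=0, level(D)=3, enqueue
  process D: level=3
All levels: A:1, B:2, C:0, D:3
level(A) = 1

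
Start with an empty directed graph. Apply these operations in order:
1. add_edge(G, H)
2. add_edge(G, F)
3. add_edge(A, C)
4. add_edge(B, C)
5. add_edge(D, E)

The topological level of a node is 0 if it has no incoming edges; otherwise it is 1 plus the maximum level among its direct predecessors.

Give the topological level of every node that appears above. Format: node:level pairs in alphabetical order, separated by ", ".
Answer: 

Op 1: add_edge(G, H). Edges now: 1
Op 2: add_edge(G, F). Edges now: 2
Op 3: add_edge(A, C). Edges now: 3
Op 4: add_edge(B, C). Edges now: 4
Op 5: add_edge(D, E). Edges now: 5
Compute levels (Kahn BFS):
  sources (in-degree 0): A, B, D, G
  process A: level=0
    A->C: in-degree(C)=1, level(C)>=1
  process B: level=0
    B->C: in-degree(C)=0, level(C)=1, enqueue
  process D: level=0
    D->E: in-degree(E)=0, level(E)=1, enqueue
  process G: level=0
    G->F: in-degree(F)=0, level(F)=1, enqueue
    G->H: in-degree(H)=0, level(H)=1, enqueue
  process C: level=1
  process E: level=1
  process F: level=1
  process H: level=1
All levels: A:0, B:0, C:1, D:0, E:1, F:1, G:0, H:1

Answer: A:0, B:0, C:1, D:0, E:1, F:1, G:0, H:1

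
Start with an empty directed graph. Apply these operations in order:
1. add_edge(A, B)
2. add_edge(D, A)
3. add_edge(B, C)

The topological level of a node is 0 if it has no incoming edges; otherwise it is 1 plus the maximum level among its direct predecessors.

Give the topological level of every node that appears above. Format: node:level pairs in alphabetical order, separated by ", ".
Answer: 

Answer: A:1, B:2, C:3, D:0

Derivation:
Op 1: add_edge(A, B). Edges now: 1
Op 2: add_edge(D, A). Edges now: 2
Op 3: add_edge(B, C). Edges now: 3
Compute levels (Kahn BFS):
  sources (in-degree 0): D
  process D: level=0
    D->A: in-degree(A)=0, level(A)=1, enqueue
  process A: level=1
    A->B: in-degree(B)=0, level(B)=2, enqueue
  process B: level=2
    B->C: in-degree(C)=0, level(C)=3, enqueue
  process C: level=3
All levels: A:1, B:2, C:3, D:0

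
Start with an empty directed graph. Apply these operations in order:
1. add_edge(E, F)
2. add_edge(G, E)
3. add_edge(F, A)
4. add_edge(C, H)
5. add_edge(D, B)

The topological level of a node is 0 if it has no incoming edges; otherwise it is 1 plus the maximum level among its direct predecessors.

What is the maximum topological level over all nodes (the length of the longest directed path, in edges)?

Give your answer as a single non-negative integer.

Op 1: add_edge(E, F). Edges now: 1
Op 2: add_edge(G, E). Edges now: 2
Op 3: add_edge(F, A). Edges now: 3
Op 4: add_edge(C, H). Edges now: 4
Op 5: add_edge(D, B). Edges now: 5
Compute levels (Kahn BFS):
  sources (in-degree 0): C, D, G
  process C: level=0
    C->H: in-degree(H)=0, level(H)=1, enqueue
  process D: level=0
    D->B: in-degree(B)=0, level(B)=1, enqueue
  process G: level=0
    G->E: in-degree(E)=0, level(E)=1, enqueue
  process H: level=1
  process B: level=1
  process E: level=1
    E->F: in-degree(F)=0, level(F)=2, enqueue
  process F: level=2
    F->A: in-degree(A)=0, level(A)=3, enqueue
  process A: level=3
All levels: A:3, B:1, C:0, D:0, E:1, F:2, G:0, H:1
max level = 3

Answer: 3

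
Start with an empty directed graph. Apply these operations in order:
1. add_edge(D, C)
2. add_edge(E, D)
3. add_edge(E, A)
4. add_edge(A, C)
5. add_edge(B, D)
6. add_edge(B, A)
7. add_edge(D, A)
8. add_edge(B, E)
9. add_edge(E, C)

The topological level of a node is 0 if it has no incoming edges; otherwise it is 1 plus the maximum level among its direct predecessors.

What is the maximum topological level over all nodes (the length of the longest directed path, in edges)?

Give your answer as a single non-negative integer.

Answer: 4

Derivation:
Op 1: add_edge(D, C). Edges now: 1
Op 2: add_edge(E, D). Edges now: 2
Op 3: add_edge(E, A). Edges now: 3
Op 4: add_edge(A, C). Edges now: 4
Op 5: add_edge(B, D). Edges now: 5
Op 6: add_edge(B, A). Edges now: 6
Op 7: add_edge(D, A). Edges now: 7
Op 8: add_edge(B, E). Edges now: 8
Op 9: add_edge(E, C). Edges now: 9
Compute levels (Kahn BFS):
  sources (in-degree 0): B
  process B: level=0
    B->A: in-degree(A)=2, level(A)>=1
    B->D: in-degree(D)=1, level(D)>=1
    B->E: in-degree(E)=0, level(E)=1, enqueue
  process E: level=1
    E->A: in-degree(A)=1, level(A)>=2
    E->C: in-degree(C)=2, level(C)>=2
    E->D: in-degree(D)=0, level(D)=2, enqueue
  process D: level=2
    D->A: in-degree(A)=0, level(A)=3, enqueue
    D->C: in-degree(C)=1, level(C)>=3
  process A: level=3
    A->C: in-degree(C)=0, level(C)=4, enqueue
  process C: level=4
All levels: A:3, B:0, C:4, D:2, E:1
max level = 4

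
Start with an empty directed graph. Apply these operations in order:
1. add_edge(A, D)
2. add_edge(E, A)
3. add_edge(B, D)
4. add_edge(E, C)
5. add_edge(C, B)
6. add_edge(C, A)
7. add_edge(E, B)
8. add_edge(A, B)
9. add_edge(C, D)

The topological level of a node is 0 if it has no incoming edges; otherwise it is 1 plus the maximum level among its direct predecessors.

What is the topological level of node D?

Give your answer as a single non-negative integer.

Op 1: add_edge(A, D). Edges now: 1
Op 2: add_edge(E, A). Edges now: 2
Op 3: add_edge(B, D). Edges now: 3
Op 4: add_edge(E, C). Edges now: 4
Op 5: add_edge(C, B). Edges now: 5
Op 6: add_edge(C, A). Edges now: 6
Op 7: add_edge(E, B). Edges now: 7
Op 8: add_edge(A, B). Edges now: 8
Op 9: add_edge(C, D). Edges now: 9
Compute levels (Kahn BFS):
  sources (in-degree 0): E
  process E: level=0
    E->A: in-degree(A)=1, level(A)>=1
    E->B: in-degree(B)=2, level(B)>=1
    E->C: in-degree(C)=0, level(C)=1, enqueue
  process C: level=1
    C->A: in-degree(A)=0, level(A)=2, enqueue
    C->B: in-degree(B)=1, level(B)>=2
    C->D: in-degree(D)=2, level(D)>=2
  process A: level=2
    A->B: in-degree(B)=0, level(B)=3, enqueue
    A->D: in-degree(D)=1, level(D)>=3
  process B: level=3
    B->D: in-degree(D)=0, level(D)=4, enqueue
  process D: level=4
All levels: A:2, B:3, C:1, D:4, E:0
level(D) = 4

Answer: 4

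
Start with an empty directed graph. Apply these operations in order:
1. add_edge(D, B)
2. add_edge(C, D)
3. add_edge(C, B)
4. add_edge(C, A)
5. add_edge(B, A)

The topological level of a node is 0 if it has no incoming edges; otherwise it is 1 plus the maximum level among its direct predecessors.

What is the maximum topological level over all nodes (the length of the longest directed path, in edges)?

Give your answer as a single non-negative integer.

Op 1: add_edge(D, B). Edges now: 1
Op 2: add_edge(C, D). Edges now: 2
Op 3: add_edge(C, B). Edges now: 3
Op 4: add_edge(C, A). Edges now: 4
Op 5: add_edge(B, A). Edges now: 5
Compute levels (Kahn BFS):
  sources (in-degree 0): C
  process C: level=0
    C->A: in-degree(A)=1, level(A)>=1
    C->B: in-degree(B)=1, level(B)>=1
    C->D: in-degree(D)=0, level(D)=1, enqueue
  process D: level=1
    D->B: in-degree(B)=0, level(B)=2, enqueue
  process B: level=2
    B->A: in-degree(A)=0, level(A)=3, enqueue
  process A: level=3
All levels: A:3, B:2, C:0, D:1
max level = 3

Answer: 3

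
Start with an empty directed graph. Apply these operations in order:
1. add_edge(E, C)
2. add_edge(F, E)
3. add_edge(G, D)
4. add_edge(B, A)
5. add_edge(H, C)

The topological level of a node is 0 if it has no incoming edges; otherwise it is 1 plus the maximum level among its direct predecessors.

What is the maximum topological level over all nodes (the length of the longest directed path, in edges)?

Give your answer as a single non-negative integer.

Answer: 2

Derivation:
Op 1: add_edge(E, C). Edges now: 1
Op 2: add_edge(F, E). Edges now: 2
Op 3: add_edge(G, D). Edges now: 3
Op 4: add_edge(B, A). Edges now: 4
Op 5: add_edge(H, C). Edges now: 5
Compute levels (Kahn BFS):
  sources (in-degree 0): B, F, G, H
  process B: level=0
    B->A: in-degree(A)=0, level(A)=1, enqueue
  process F: level=0
    F->E: in-degree(E)=0, level(E)=1, enqueue
  process G: level=0
    G->D: in-degree(D)=0, level(D)=1, enqueue
  process H: level=0
    H->C: in-degree(C)=1, level(C)>=1
  process A: level=1
  process E: level=1
    E->C: in-degree(C)=0, level(C)=2, enqueue
  process D: level=1
  process C: level=2
All levels: A:1, B:0, C:2, D:1, E:1, F:0, G:0, H:0
max level = 2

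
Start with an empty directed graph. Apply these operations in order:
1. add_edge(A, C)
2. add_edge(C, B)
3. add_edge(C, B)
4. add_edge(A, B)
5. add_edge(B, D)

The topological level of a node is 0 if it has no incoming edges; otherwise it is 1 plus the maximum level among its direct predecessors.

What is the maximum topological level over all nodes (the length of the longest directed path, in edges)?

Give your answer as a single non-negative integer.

Op 1: add_edge(A, C). Edges now: 1
Op 2: add_edge(C, B). Edges now: 2
Op 3: add_edge(C, B) (duplicate, no change). Edges now: 2
Op 4: add_edge(A, B). Edges now: 3
Op 5: add_edge(B, D). Edges now: 4
Compute levels (Kahn BFS):
  sources (in-degree 0): A
  process A: level=0
    A->B: in-degree(B)=1, level(B)>=1
    A->C: in-degree(C)=0, level(C)=1, enqueue
  process C: level=1
    C->B: in-degree(B)=0, level(B)=2, enqueue
  process B: level=2
    B->D: in-degree(D)=0, level(D)=3, enqueue
  process D: level=3
All levels: A:0, B:2, C:1, D:3
max level = 3

Answer: 3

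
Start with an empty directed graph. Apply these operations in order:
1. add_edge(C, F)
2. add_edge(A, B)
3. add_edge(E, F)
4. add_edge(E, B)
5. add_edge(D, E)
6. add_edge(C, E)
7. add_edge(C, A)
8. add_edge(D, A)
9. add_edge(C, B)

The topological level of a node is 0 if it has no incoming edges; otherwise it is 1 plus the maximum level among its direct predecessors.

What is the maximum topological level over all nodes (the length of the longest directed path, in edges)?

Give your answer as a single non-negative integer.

Op 1: add_edge(C, F). Edges now: 1
Op 2: add_edge(A, B). Edges now: 2
Op 3: add_edge(E, F). Edges now: 3
Op 4: add_edge(E, B). Edges now: 4
Op 5: add_edge(D, E). Edges now: 5
Op 6: add_edge(C, E). Edges now: 6
Op 7: add_edge(C, A). Edges now: 7
Op 8: add_edge(D, A). Edges now: 8
Op 9: add_edge(C, B). Edges now: 9
Compute levels (Kahn BFS):
  sources (in-degree 0): C, D
  process C: level=0
    C->A: in-degree(A)=1, level(A)>=1
    C->B: in-degree(B)=2, level(B)>=1
    C->E: in-degree(E)=1, level(E)>=1
    C->F: in-degree(F)=1, level(F)>=1
  process D: level=0
    D->A: in-degree(A)=0, level(A)=1, enqueue
    D->E: in-degree(E)=0, level(E)=1, enqueue
  process A: level=1
    A->B: in-degree(B)=1, level(B)>=2
  process E: level=1
    E->B: in-degree(B)=0, level(B)=2, enqueue
    E->F: in-degree(F)=0, level(F)=2, enqueue
  process B: level=2
  process F: level=2
All levels: A:1, B:2, C:0, D:0, E:1, F:2
max level = 2

Answer: 2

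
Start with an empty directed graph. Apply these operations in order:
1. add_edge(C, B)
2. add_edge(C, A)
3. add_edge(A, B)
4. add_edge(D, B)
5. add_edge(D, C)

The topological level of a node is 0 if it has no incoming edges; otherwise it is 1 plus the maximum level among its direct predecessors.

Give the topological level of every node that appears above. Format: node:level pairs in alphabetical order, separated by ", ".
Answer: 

Answer: A:2, B:3, C:1, D:0

Derivation:
Op 1: add_edge(C, B). Edges now: 1
Op 2: add_edge(C, A). Edges now: 2
Op 3: add_edge(A, B). Edges now: 3
Op 4: add_edge(D, B). Edges now: 4
Op 5: add_edge(D, C). Edges now: 5
Compute levels (Kahn BFS):
  sources (in-degree 0): D
  process D: level=0
    D->B: in-degree(B)=2, level(B)>=1
    D->C: in-degree(C)=0, level(C)=1, enqueue
  process C: level=1
    C->A: in-degree(A)=0, level(A)=2, enqueue
    C->B: in-degree(B)=1, level(B)>=2
  process A: level=2
    A->B: in-degree(B)=0, level(B)=3, enqueue
  process B: level=3
All levels: A:2, B:3, C:1, D:0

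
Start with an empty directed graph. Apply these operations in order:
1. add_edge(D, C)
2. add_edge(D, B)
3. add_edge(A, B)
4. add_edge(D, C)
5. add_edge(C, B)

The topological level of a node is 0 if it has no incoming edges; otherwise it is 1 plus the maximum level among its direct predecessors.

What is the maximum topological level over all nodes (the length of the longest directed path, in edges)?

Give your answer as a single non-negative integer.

Answer: 2

Derivation:
Op 1: add_edge(D, C). Edges now: 1
Op 2: add_edge(D, B). Edges now: 2
Op 3: add_edge(A, B). Edges now: 3
Op 4: add_edge(D, C) (duplicate, no change). Edges now: 3
Op 5: add_edge(C, B). Edges now: 4
Compute levels (Kahn BFS):
  sources (in-degree 0): A, D
  process A: level=0
    A->B: in-degree(B)=2, level(B)>=1
  process D: level=0
    D->B: in-degree(B)=1, level(B)>=1
    D->C: in-degree(C)=0, level(C)=1, enqueue
  process C: level=1
    C->B: in-degree(B)=0, level(B)=2, enqueue
  process B: level=2
All levels: A:0, B:2, C:1, D:0
max level = 2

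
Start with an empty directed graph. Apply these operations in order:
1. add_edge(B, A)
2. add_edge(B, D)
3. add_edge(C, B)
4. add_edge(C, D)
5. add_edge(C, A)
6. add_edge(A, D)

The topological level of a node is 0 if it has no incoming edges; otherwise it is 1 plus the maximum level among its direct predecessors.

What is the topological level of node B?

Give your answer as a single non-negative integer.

Op 1: add_edge(B, A). Edges now: 1
Op 2: add_edge(B, D). Edges now: 2
Op 3: add_edge(C, B). Edges now: 3
Op 4: add_edge(C, D). Edges now: 4
Op 5: add_edge(C, A). Edges now: 5
Op 6: add_edge(A, D). Edges now: 6
Compute levels (Kahn BFS):
  sources (in-degree 0): C
  process C: level=0
    C->A: in-degree(A)=1, level(A)>=1
    C->B: in-degree(B)=0, level(B)=1, enqueue
    C->D: in-degree(D)=2, level(D)>=1
  process B: level=1
    B->A: in-degree(A)=0, level(A)=2, enqueue
    B->D: in-degree(D)=1, level(D)>=2
  process A: level=2
    A->D: in-degree(D)=0, level(D)=3, enqueue
  process D: level=3
All levels: A:2, B:1, C:0, D:3
level(B) = 1

Answer: 1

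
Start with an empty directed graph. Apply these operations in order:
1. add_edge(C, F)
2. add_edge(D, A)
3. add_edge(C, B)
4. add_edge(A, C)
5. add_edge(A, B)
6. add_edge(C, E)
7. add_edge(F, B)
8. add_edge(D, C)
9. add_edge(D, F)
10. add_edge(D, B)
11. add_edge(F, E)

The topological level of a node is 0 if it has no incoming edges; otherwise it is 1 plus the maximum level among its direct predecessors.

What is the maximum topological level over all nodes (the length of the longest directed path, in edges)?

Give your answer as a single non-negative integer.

Answer: 4

Derivation:
Op 1: add_edge(C, F). Edges now: 1
Op 2: add_edge(D, A). Edges now: 2
Op 3: add_edge(C, B). Edges now: 3
Op 4: add_edge(A, C). Edges now: 4
Op 5: add_edge(A, B). Edges now: 5
Op 6: add_edge(C, E). Edges now: 6
Op 7: add_edge(F, B). Edges now: 7
Op 8: add_edge(D, C). Edges now: 8
Op 9: add_edge(D, F). Edges now: 9
Op 10: add_edge(D, B). Edges now: 10
Op 11: add_edge(F, E). Edges now: 11
Compute levels (Kahn BFS):
  sources (in-degree 0): D
  process D: level=0
    D->A: in-degree(A)=0, level(A)=1, enqueue
    D->B: in-degree(B)=3, level(B)>=1
    D->C: in-degree(C)=1, level(C)>=1
    D->F: in-degree(F)=1, level(F)>=1
  process A: level=1
    A->B: in-degree(B)=2, level(B)>=2
    A->C: in-degree(C)=0, level(C)=2, enqueue
  process C: level=2
    C->B: in-degree(B)=1, level(B)>=3
    C->E: in-degree(E)=1, level(E)>=3
    C->F: in-degree(F)=0, level(F)=3, enqueue
  process F: level=3
    F->B: in-degree(B)=0, level(B)=4, enqueue
    F->E: in-degree(E)=0, level(E)=4, enqueue
  process B: level=4
  process E: level=4
All levels: A:1, B:4, C:2, D:0, E:4, F:3
max level = 4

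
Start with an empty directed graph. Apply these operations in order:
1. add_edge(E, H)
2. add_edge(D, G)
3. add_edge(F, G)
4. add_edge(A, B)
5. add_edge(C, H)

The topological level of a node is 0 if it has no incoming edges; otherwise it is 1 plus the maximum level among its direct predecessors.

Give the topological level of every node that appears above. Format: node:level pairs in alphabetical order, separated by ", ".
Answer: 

Answer: A:0, B:1, C:0, D:0, E:0, F:0, G:1, H:1

Derivation:
Op 1: add_edge(E, H). Edges now: 1
Op 2: add_edge(D, G). Edges now: 2
Op 3: add_edge(F, G). Edges now: 3
Op 4: add_edge(A, B). Edges now: 4
Op 5: add_edge(C, H). Edges now: 5
Compute levels (Kahn BFS):
  sources (in-degree 0): A, C, D, E, F
  process A: level=0
    A->B: in-degree(B)=0, level(B)=1, enqueue
  process C: level=0
    C->H: in-degree(H)=1, level(H)>=1
  process D: level=0
    D->G: in-degree(G)=1, level(G)>=1
  process E: level=0
    E->H: in-degree(H)=0, level(H)=1, enqueue
  process F: level=0
    F->G: in-degree(G)=0, level(G)=1, enqueue
  process B: level=1
  process H: level=1
  process G: level=1
All levels: A:0, B:1, C:0, D:0, E:0, F:0, G:1, H:1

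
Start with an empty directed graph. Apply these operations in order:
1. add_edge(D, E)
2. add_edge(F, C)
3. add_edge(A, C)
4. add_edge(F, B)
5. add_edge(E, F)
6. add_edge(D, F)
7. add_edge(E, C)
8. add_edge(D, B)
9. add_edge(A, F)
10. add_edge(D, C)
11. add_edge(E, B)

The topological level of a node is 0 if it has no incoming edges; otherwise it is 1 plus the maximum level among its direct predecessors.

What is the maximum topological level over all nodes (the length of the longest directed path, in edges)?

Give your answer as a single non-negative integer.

Answer: 3

Derivation:
Op 1: add_edge(D, E). Edges now: 1
Op 2: add_edge(F, C). Edges now: 2
Op 3: add_edge(A, C). Edges now: 3
Op 4: add_edge(F, B). Edges now: 4
Op 5: add_edge(E, F). Edges now: 5
Op 6: add_edge(D, F). Edges now: 6
Op 7: add_edge(E, C). Edges now: 7
Op 8: add_edge(D, B). Edges now: 8
Op 9: add_edge(A, F). Edges now: 9
Op 10: add_edge(D, C). Edges now: 10
Op 11: add_edge(E, B). Edges now: 11
Compute levels (Kahn BFS):
  sources (in-degree 0): A, D
  process A: level=0
    A->C: in-degree(C)=3, level(C)>=1
    A->F: in-degree(F)=2, level(F)>=1
  process D: level=0
    D->B: in-degree(B)=2, level(B)>=1
    D->C: in-degree(C)=2, level(C)>=1
    D->E: in-degree(E)=0, level(E)=1, enqueue
    D->F: in-degree(F)=1, level(F)>=1
  process E: level=1
    E->B: in-degree(B)=1, level(B)>=2
    E->C: in-degree(C)=1, level(C)>=2
    E->F: in-degree(F)=0, level(F)=2, enqueue
  process F: level=2
    F->B: in-degree(B)=0, level(B)=3, enqueue
    F->C: in-degree(C)=0, level(C)=3, enqueue
  process B: level=3
  process C: level=3
All levels: A:0, B:3, C:3, D:0, E:1, F:2
max level = 3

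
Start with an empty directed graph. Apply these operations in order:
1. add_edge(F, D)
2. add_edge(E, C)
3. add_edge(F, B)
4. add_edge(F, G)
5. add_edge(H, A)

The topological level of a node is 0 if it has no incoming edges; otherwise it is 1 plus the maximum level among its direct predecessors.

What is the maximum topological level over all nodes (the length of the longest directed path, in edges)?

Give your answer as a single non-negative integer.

Answer: 1

Derivation:
Op 1: add_edge(F, D). Edges now: 1
Op 2: add_edge(E, C). Edges now: 2
Op 3: add_edge(F, B). Edges now: 3
Op 4: add_edge(F, G). Edges now: 4
Op 5: add_edge(H, A). Edges now: 5
Compute levels (Kahn BFS):
  sources (in-degree 0): E, F, H
  process E: level=0
    E->C: in-degree(C)=0, level(C)=1, enqueue
  process F: level=0
    F->B: in-degree(B)=0, level(B)=1, enqueue
    F->D: in-degree(D)=0, level(D)=1, enqueue
    F->G: in-degree(G)=0, level(G)=1, enqueue
  process H: level=0
    H->A: in-degree(A)=0, level(A)=1, enqueue
  process C: level=1
  process B: level=1
  process D: level=1
  process G: level=1
  process A: level=1
All levels: A:1, B:1, C:1, D:1, E:0, F:0, G:1, H:0
max level = 1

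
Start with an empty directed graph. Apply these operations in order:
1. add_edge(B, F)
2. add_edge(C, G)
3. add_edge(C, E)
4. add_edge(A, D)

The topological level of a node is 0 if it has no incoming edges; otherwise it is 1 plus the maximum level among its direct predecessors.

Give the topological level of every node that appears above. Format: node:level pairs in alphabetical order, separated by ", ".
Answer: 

Op 1: add_edge(B, F). Edges now: 1
Op 2: add_edge(C, G). Edges now: 2
Op 3: add_edge(C, E). Edges now: 3
Op 4: add_edge(A, D). Edges now: 4
Compute levels (Kahn BFS):
  sources (in-degree 0): A, B, C
  process A: level=0
    A->D: in-degree(D)=0, level(D)=1, enqueue
  process B: level=0
    B->F: in-degree(F)=0, level(F)=1, enqueue
  process C: level=0
    C->E: in-degree(E)=0, level(E)=1, enqueue
    C->G: in-degree(G)=0, level(G)=1, enqueue
  process D: level=1
  process F: level=1
  process E: level=1
  process G: level=1
All levels: A:0, B:0, C:0, D:1, E:1, F:1, G:1

Answer: A:0, B:0, C:0, D:1, E:1, F:1, G:1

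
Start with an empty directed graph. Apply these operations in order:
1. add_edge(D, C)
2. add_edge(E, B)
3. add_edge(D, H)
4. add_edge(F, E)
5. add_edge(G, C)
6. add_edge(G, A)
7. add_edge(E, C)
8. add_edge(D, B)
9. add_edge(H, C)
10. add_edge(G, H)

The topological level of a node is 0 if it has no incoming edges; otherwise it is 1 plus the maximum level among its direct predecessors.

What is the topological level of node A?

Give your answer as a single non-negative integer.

Answer: 1

Derivation:
Op 1: add_edge(D, C). Edges now: 1
Op 2: add_edge(E, B). Edges now: 2
Op 3: add_edge(D, H). Edges now: 3
Op 4: add_edge(F, E). Edges now: 4
Op 5: add_edge(G, C). Edges now: 5
Op 6: add_edge(G, A). Edges now: 6
Op 7: add_edge(E, C). Edges now: 7
Op 8: add_edge(D, B). Edges now: 8
Op 9: add_edge(H, C). Edges now: 9
Op 10: add_edge(G, H). Edges now: 10
Compute levels (Kahn BFS):
  sources (in-degree 0): D, F, G
  process D: level=0
    D->B: in-degree(B)=1, level(B)>=1
    D->C: in-degree(C)=3, level(C)>=1
    D->H: in-degree(H)=1, level(H)>=1
  process F: level=0
    F->E: in-degree(E)=0, level(E)=1, enqueue
  process G: level=0
    G->A: in-degree(A)=0, level(A)=1, enqueue
    G->C: in-degree(C)=2, level(C)>=1
    G->H: in-degree(H)=0, level(H)=1, enqueue
  process E: level=1
    E->B: in-degree(B)=0, level(B)=2, enqueue
    E->C: in-degree(C)=1, level(C)>=2
  process A: level=1
  process H: level=1
    H->C: in-degree(C)=0, level(C)=2, enqueue
  process B: level=2
  process C: level=2
All levels: A:1, B:2, C:2, D:0, E:1, F:0, G:0, H:1
level(A) = 1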